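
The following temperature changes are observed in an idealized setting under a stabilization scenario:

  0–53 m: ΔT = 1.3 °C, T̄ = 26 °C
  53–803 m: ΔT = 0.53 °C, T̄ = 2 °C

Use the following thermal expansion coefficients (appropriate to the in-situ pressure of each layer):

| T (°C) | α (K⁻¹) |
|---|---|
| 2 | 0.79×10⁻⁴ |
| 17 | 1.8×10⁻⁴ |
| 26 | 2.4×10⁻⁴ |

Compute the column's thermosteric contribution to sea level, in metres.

Layer 1 at 26 °C → α = 2.4×10⁻⁴ K⁻¹
Layer 2 at 2 °C → α = 0.79×10⁻⁴ K⁻¹
Layer 1: 1.3 × 2.4×10⁻⁴ × 53 = 0.016536 m
53–803 m: 750 × 0.79×10⁻⁴ × 0.53 = 0.0314025 m
Δh = 0.016536 + 0.0314025 = 0.0479385 m

about 0.048 m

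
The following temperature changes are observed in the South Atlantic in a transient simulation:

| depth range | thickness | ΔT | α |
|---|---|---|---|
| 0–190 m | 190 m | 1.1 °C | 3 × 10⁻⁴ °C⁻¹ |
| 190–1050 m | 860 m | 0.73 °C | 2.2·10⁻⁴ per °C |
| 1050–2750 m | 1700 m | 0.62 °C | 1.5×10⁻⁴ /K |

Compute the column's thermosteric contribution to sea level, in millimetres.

0–190 m: 3×10⁻⁴ × 1.1 × 190 = 0.06270 m
190–1050 m: 2.2×10⁻⁴ × 0.73 × 860 = 0.138116 m
1050–2750 m: 1.5×10⁻⁴ × 1700 × 0.62 = 0.15810 m
Δh = 0.06270 + 0.138116 + 0.15810 = 0.358916 m ≈ 359 mm

Δh ≈ 359 mm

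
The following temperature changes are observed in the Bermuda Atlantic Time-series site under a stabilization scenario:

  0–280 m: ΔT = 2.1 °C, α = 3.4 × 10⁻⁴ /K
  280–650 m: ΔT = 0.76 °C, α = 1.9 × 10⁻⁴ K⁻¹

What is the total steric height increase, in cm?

about 25 cm

3.4×10⁻⁴ × 2.1 × 280 = 0.19992 m
0.76 × 1.9×10⁻⁴ × 370 = 0.053428 m
Δh = 0.19992 + 0.053428 = 0.253348 m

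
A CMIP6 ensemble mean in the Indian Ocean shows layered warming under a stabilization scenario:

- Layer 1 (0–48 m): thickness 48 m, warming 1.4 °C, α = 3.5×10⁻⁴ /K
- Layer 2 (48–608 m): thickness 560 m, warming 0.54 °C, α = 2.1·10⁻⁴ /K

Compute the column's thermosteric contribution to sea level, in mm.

Δh ≈ 87.0 mm

1.4 × 48 × 3.5×10⁻⁴ = 0.02352 m
Layer 2: 2.1×10⁻⁴ × 560 × 0.54 = 0.063504 m
Δh = 0.02352 + 0.063504 = 0.087024 m ≈ 87.0 mm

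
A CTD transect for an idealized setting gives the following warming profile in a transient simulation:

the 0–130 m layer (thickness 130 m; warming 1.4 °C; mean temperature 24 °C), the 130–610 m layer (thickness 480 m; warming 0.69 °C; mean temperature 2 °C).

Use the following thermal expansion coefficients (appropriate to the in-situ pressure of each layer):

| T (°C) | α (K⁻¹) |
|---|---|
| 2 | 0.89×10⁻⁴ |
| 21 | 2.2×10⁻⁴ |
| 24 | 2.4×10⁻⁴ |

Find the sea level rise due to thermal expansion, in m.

Layer 1 at 24 °C → α = 2.4×10⁻⁴ K⁻¹
Layer 2 at 2 °C → α = 0.89×10⁻⁴ K⁻¹
2.4×10⁻⁴ × 130 × 1.4 = 0.04368 m
130–610 m: 0.69 × 0.89×10⁻⁴ × 480 = 0.0294768 m
Δh = 0.04368 + 0.0294768 = 0.0731568 m

0.0732 m of thermosteric rise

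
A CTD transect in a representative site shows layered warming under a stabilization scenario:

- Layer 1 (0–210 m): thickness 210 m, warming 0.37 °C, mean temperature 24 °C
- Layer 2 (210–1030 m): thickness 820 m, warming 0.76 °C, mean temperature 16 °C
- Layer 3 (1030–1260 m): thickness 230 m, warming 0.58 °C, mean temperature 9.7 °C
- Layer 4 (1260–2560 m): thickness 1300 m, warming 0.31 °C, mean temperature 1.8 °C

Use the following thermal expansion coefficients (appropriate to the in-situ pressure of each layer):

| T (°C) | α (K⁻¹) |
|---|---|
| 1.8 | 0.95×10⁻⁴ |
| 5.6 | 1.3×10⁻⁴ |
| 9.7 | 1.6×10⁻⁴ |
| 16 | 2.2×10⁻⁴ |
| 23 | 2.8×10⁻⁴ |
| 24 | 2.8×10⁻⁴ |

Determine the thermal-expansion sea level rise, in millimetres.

218 mm of thermosteric rise

Layer 1 at 24 °C → α = 2.8×10⁻⁴ K⁻¹
Layer 2 at 16 °C → α = 2.2×10⁻⁴ K⁻¹
Layer 3 at 9.7 °C → α = 1.6×10⁻⁴ K⁻¹
Layer 4 at 1.8 °C → α = 0.95×10⁻⁴ K⁻¹
210 × 0.37 × 2.8×10⁻⁴ = 0.021756 m
820 × 2.2×10⁻⁴ × 0.76 = 0.137104 m
0.58 × 1.6×10⁻⁴ × 230 = 0.021344 m
1260–2560 m: 0.31 × 0.95×10⁻⁴ × 1300 = 0.038285 m
Δh = 0.021756 + 0.137104 + 0.021344 + 0.038285 = 0.218489 m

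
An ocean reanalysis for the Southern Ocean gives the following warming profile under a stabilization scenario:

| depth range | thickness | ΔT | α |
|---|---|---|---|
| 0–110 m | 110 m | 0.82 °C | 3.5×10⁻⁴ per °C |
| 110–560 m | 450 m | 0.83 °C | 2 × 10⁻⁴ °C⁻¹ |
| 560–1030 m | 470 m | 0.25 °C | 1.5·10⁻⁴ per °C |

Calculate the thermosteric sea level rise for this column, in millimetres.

0–110 m: 110 × 3.5×10⁻⁴ × 0.82 = 0.03157 m
110–560 m: 450 × 0.83 × 2×10⁻⁴ = 0.07470 m
560–1030 m: 1.5×10⁻⁴ × 470 × 0.25 = 0.017625 m
Δh = 0.03157 + 0.07470 + 0.017625 = 0.123895 m

Δh = 124 mm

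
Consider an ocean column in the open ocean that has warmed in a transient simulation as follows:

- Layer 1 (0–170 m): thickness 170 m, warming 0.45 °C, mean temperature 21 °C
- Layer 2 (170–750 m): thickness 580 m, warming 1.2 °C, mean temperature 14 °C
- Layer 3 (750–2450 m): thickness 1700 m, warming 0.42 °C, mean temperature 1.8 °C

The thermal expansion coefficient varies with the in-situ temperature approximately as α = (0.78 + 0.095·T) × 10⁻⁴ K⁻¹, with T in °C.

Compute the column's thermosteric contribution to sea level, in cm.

Layer 1: α = (0.78 + 0.095×21)×10⁻⁴ = 2.775×10⁻⁴ K⁻¹
Layer 2: α = (0.78 + 0.095×14)×10⁻⁴ = 2.11×10⁻⁴ K⁻¹
Layer 3: α = (0.78 + 0.095×1.8)×10⁻⁴ = 0.951×10⁻⁴ K⁻¹
Layer 1: 0.45 × 170 × 2.775×10⁻⁴ = 0.02122875 m
170–750 m: 1.2 × 2.11×10⁻⁴ × 580 = 0.146856 m
0.951×10⁻⁴ × 1700 × 0.42 = 0.0679014 m
Δh = 0.02122875 + 0.146856 + 0.0679014 = 0.23598615 m

Δh ≈ 23.6 cm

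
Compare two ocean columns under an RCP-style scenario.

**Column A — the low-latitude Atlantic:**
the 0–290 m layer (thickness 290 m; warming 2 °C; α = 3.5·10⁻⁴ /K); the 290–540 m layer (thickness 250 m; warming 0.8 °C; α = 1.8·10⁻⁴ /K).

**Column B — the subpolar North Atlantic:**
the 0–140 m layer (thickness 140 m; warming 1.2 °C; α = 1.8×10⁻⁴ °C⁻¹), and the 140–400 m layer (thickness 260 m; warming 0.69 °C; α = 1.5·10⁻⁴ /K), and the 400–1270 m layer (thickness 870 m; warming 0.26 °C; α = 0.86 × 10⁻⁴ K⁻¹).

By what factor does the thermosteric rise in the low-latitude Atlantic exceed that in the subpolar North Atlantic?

A 0–290 m: 3.5×10⁻⁴ × 290 × 2 = 0.20300 m
A 290–540 m: 1.8×10⁻⁴ × 0.8 × 250 = 0.03600 m
A total: 0.23900 m
B 0–140 m: 1.8×10⁻⁴ × 140 × 1.2 = 0.03024 m
B 0.69 × 1.5×10⁻⁴ × 260 = 0.02691 m
B 400–1270 m: 0.26 × 870 × 0.86×10⁻⁴ = 0.0194532 m
B total: 0.0766032 m
Ratio: 0.23900 / 0.0766032 ≈ 3.120

a factor of 3.12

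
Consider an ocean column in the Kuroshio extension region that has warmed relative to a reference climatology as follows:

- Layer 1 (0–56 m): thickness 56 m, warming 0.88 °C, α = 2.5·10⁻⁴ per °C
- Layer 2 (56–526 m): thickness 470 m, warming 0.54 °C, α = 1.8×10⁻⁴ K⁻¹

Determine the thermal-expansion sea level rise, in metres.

0–56 m: 2.5×10⁻⁴ × 0.88 × 56 = 0.01232 m
1.8×10⁻⁴ × 0.54 × 470 = 0.045684 m
Δh = 0.01232 + 0.045684 = 0.058004 m

0.0580 m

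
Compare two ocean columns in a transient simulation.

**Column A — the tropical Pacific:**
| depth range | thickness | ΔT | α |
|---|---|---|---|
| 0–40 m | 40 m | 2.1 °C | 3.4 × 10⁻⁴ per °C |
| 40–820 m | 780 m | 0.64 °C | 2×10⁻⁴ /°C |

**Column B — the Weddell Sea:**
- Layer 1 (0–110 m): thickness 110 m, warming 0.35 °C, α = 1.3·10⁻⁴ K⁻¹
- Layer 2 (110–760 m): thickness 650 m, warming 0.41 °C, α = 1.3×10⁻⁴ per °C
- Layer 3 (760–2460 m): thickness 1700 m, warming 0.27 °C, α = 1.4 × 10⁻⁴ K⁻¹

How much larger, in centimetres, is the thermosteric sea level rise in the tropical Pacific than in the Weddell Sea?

A Layer 1: 3.4×10⁻⁴ × 40 × 2.1 = 0.02856 m
A Layer 2: 780 × 0.64 × 2×10⁻⁴ = 0.09984 m
A total: 0.12840 m
B 0–110 m: 1.3×10⁻⁴ × 110 × 0.35 = 0.005005 m
B 110–760 m: 0.41 × 650 × 1.3×10⁻⁴ = 0.034645 m
B Layer 3: 0.27 × 1700 × 1.4×10⁻⁴ = 0.06426 m
B total: 0.10391 m
Difference: 0.12840 − 0.10391 = 0.02449 m

2.4 cm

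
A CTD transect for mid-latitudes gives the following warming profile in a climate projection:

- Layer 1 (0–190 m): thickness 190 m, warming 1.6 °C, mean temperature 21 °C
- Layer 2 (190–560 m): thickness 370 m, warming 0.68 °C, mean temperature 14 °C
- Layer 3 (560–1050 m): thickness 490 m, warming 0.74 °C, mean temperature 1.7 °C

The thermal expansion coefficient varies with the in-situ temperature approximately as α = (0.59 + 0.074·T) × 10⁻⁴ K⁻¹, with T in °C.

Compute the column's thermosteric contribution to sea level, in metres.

Layer 1: α = (0.59 + 0.074×21)×10⁻⁴ = 2.144×10⁻⁴ K⁻¹
Layer 2: α = (0.59 + 0.074×14)×10⁻⁴ = 1.626×10⁻⁴ K⁻¹
Layer 3: α = (0.59 + 0.074×1.7)×10⁻⁴ = 0.7158×10⁻⁴ K⁻¹
Layer 1: 190 × 1.6 × 2.144×10⁻⁴ = 0.0651776 m
190–560 m: 0.68 × 370 × 1.626×10⁻⁴ = 0.04091016 m
0.7158×10⁻⁴ × 490 × 0.74 = 0.025954908 m
Δh = 0.0651776 + 0.04091016 + 0.025954908 = 0.132042668 m

Δh ≈ 0.132 m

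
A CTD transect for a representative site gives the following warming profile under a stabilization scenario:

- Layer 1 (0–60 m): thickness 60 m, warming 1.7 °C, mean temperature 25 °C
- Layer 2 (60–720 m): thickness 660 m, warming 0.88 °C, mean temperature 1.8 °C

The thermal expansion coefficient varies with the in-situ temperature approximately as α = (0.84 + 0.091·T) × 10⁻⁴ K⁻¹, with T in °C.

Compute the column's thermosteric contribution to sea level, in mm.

about 90 mm

Layer 1: α = (0.84 + 0.091×25)×10⁻⁴ = 3.115×10⁻⁴ K⁻¹
Layer 2: α = (0.84 + 0.091×1.8)×10⁻⁴ = 1.0038×10⁻⁴ K⁻¹
0–60 m: 60 × 1.7 × 3.115×10⁻⁴ = 0.031773 m
Layer 2: 1.0038×10⁻⁴ × 0.88 × 660 = 0.058300704 m
Δh = 0.031773 + 0.058300704 = 0.090073704 m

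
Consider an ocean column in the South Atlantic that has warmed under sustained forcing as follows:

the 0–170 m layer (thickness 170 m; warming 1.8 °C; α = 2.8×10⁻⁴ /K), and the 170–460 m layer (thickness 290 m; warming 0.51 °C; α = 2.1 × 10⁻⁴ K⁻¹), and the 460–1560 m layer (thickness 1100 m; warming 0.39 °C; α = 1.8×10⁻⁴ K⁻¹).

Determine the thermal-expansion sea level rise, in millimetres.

Layer 1: 170 × 2.8×10⁻⁴ × 1.8 = 0.08568 m
0.51 × 290 × 2.1×10⁻⁴ = 0.031059 m
460–1560 m: 1100 × 1.8×10⁻⁴ × 0.39 = 0.07722 m
Δh = 0.08568 + 0.031059 + 0.07722 = 0.193959 m ≈ 194 mm

194 mm of thermosteric rise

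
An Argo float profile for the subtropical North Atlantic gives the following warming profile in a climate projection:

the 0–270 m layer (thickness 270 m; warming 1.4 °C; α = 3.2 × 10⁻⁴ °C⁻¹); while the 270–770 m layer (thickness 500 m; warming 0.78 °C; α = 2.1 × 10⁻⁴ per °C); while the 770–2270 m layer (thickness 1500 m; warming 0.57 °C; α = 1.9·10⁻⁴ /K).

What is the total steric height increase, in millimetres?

1.4 × 3.2×10⁻⁴ × 270 = 0.12096 m
Layer 2: 0.78 × 2.1×10⁻⁴ × 500 = 0.08190 m
770–2270 m: 0.57 × 1.9×10⁻⁴ × 1500 = 0.16245 m
Δh = 0.12096 + 0.08190 + 0.16245 = 0.36531 m

365 mm of thermosteric rise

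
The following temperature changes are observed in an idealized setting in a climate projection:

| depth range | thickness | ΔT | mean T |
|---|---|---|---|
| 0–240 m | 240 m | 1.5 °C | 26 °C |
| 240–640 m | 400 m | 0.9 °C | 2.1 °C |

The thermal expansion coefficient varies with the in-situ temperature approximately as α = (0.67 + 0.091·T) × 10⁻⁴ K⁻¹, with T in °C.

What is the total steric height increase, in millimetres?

Δh ≈ 140 mm

Layer 1: α = (0.67 + 0.091×26)×10⁻⁴ = 3.036×10⁻⁴ K⁻¹
Layer 2: α = (0.67 + 0.091×2.1)×10⁻⁴ = 0.8611×10⁻⁴ K⁻¹
Layer 1: 3.036×10⁻⁴ × 1.5 × 240 = 0.109296 m
240–640 m: 0.8611×10⁻⁴ × 400 × 0.9 = 0.0309996 m
Δh = 0.109296 + 0.0309996 = 0.1402956 m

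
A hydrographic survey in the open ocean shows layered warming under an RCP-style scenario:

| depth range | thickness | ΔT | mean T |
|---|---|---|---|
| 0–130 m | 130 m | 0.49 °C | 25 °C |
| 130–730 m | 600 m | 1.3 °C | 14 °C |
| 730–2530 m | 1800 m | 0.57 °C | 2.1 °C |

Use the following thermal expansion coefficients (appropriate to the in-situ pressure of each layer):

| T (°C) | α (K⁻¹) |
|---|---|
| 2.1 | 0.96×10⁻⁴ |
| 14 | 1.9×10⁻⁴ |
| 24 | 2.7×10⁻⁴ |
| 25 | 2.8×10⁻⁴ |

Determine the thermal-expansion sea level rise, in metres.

Δh ≈ 0.265 m

Layer 1 at 25 °C → α = 2.8×10⁻⁴ K⁻¹
Layer 2 at 14 °C → α = 1.9×10⁻⁴ K⁻¹
Layer 3 at 2.1 °C → α = 0.96×10⁻⁴ K⁻¹
130 × 0.49 × 2.8×10⁻⁴ = 0.017836 m
130–730 m: 1.3 × 600 × 1.9×10⁻⁴ = 0.14820 m
0.57 × 1800 × 0.96×10⁻⁴ = 0.098496 m
Δh = 0.017836 + 0.14820 + 0.098496 = 0.264532 m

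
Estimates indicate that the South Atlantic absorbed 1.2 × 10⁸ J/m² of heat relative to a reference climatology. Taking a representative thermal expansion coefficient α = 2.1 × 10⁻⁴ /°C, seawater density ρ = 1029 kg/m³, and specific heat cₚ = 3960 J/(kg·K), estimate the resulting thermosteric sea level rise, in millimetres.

Δh = αQ/(ρcₚ) = 2.1×10⁻⁴ × 1.2×10⁸ / (1029 × 3960) ≈ 0.0061843 m

about 6.18 mm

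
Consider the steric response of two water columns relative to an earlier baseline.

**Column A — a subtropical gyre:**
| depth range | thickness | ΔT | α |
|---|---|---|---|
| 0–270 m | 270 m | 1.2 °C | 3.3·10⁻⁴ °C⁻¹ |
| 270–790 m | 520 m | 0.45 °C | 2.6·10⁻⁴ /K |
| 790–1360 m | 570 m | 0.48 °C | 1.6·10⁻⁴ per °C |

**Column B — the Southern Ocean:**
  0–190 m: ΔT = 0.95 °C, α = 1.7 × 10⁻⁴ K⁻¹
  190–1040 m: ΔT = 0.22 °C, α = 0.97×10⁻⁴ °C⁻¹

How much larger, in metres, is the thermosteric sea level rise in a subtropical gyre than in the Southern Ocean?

0.163 m

A 3.3×10⁻⁴ × 1.2 × 270 = 0.10692 m
A 270–790 m: 520 × 2.6×10⁻⁴ × 0.45 = 0.06084 m
A Layer 3: 0.48 × 570 × 1.6×10⁻⁴ = 0.043776 m
A total: 0.211536 m
B Layer 1: 1.7×10⁻⁴ × 190 × 0.95 = 0.030685 m
B 0.97×10⁻⁴ × 0.22 × 850 = 0.018139 m
B total: 0.048824 m
Difference: 0.211536 − 0.048824 = 0.162712 m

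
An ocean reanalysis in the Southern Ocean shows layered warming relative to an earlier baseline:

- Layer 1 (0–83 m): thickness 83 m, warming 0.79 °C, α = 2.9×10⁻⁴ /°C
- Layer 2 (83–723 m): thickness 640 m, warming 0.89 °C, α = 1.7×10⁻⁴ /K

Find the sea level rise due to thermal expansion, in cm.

83 × 2.9×10⁻⁴ × 0.79 = 0.0190153 m
83–723 m: 1.7×10⁻⁴ × 0.89 × 640 = 0.096832 m
Δh = 0.0190153 + 0.096832 = 0.1158473 m ≈ 11.6 cm

11.6 cm of thermosteric rise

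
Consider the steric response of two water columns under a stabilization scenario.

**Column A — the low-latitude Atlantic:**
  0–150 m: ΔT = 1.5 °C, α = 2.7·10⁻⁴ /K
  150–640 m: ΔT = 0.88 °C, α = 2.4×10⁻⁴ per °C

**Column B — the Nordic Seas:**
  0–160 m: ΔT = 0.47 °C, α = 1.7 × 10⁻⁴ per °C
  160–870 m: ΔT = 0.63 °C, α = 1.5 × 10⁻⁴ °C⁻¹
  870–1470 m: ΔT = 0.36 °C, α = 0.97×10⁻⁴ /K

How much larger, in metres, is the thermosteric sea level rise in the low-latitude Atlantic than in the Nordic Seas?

Δh_A − Δh_B ≈ 0.0634 m

A 1.5 × 150 × 2.7×10⁻⁴ = 0.06075 m
A 0.88 × 2.4×10⁻⁴ × 490 = 0.103488 m
A total: 0.164238 m
B 0.47 × 1.7×10⁻⁴ × 160 = 0.012784 m
B 1.5×10⁻⁴ × 710 × 0.63 = 0.067095 m
B Layer 3: 0.36 × 0.97×10⁻⁴ × 600 = 0.020952 m
B total: 0.100831 m
Difference: 0.164238 − 0.100831 = 0.063407 m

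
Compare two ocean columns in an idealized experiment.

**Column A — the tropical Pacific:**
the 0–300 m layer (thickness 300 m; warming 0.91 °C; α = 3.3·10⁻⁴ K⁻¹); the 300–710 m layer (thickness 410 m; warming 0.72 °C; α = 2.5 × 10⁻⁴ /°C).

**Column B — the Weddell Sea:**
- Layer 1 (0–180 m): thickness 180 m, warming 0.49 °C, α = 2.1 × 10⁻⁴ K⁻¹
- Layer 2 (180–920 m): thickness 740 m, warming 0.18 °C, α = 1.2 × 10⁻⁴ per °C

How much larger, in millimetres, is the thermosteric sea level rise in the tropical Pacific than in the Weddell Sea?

Δh_A − Δh_B ≈ 130 mm

A Layer 1: 3.3×10⁻⁴ × 0.91 × 300 = 0.09009 m
A 300–710 m: 2.5×10⁻⁴ × 410 × 0.72 = 0.07380 m
A total: 0.16389 m
B 0–180 m: 2.1×10⁻⁴ × 180 × 0.49 = 0.018522 m
B 180–920 m: 0.18 × 1.2×10⁻⁴ × 740 = 0.015984 m
B total: 0.034506 m
Difference: 0.16389 − 0.034506 = 0.129384 m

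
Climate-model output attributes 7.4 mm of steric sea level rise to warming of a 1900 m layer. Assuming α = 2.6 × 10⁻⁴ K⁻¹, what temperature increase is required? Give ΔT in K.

about 0.0150 K

ΔT = Δh/(αH) = 0.0074 / (2.6×10⁻⁴ × 1900) ≈ 0.01498 K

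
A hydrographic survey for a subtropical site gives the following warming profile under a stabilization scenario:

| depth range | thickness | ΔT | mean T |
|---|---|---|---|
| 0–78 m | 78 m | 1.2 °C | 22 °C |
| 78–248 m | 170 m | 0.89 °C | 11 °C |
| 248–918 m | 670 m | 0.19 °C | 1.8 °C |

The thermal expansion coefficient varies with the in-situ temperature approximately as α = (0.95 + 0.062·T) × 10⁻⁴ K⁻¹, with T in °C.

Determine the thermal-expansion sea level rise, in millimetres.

Layer 1: α = (0.95 + 0.062×22)×10⁻⁴ = 2.314×10⁻⁴ K⁻¹
Layer 2: α = (0.95 + 0.062×11)×10⁻⁴ = 1.632×10⁻⁴ K⁻¹
Layer 3: α = (0.95 + 0.062×1.8)×10⁻⁴ = 1.0616×10⁻⁴ K⁻¹
0–78 m: 1.2 × 78 × 2.314×10⁻⁴ = 0.02165904 m
170 × 1.632×10⁻⁴ × 0.89 = 0.02469216 m
248–918 m: 0.19 × 1.0616×10⁻⁴ × 670 = 0.013514168 m
Δh = 0.02165904 + 0.02469216 + 0.013514168 = 0.059865368 m

about 59.9 mm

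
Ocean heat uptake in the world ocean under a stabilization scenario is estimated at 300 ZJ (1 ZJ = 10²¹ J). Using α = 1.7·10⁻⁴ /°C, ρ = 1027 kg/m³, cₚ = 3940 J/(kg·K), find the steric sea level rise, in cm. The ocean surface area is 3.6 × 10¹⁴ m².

Per unit area: Q = 300×10²¹ / (3.6×10¹⁴) ≈ 8.333×10⁸ J/m²
Δh = αQ/(ρcₚ) = 1.7×10⁻⁴ × 8.333×10⁸ / (1027 × 3940) ≈ 0.035009 m

Δh ≈ 3.50 cm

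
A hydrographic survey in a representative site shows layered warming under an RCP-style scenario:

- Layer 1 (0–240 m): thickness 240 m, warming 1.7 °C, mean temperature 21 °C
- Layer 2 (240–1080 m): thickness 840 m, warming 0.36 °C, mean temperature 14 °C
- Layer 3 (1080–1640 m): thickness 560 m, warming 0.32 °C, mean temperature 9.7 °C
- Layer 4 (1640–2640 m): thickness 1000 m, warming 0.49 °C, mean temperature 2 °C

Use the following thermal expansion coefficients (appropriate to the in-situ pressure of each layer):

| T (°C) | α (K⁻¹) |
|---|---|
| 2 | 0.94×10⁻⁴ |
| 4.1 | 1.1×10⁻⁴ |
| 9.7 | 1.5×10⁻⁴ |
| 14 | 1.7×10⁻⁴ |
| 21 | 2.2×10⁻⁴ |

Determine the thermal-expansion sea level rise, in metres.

Δh ≈ 0.21 m

Layer 1 at 21 °C → α = 2.2×10⁻⁴ K⁻¹
Layer 2 at 14 °C → α = 1.7×10⁻⁴ K⁻¹
Layer 3 at 9.7 °C → α = 1.5×10⁻⁴ K⁻¹
Layer 4 at 2 °C → α = 0.94×10⁻⁴ K⁻¹
Layer 1: 240 × 1.7 × 2.2×10⁻⁴ = 0.08976 m
1.7×10⁻⁴ × 0.36 × 840 = 0.051408 m
0.32 × 1.5×10⁻⁴ × 560 = 0.02688 m
1640–2640 m: 0.94×10⁻⁴ × 0.49 × 1000 = 0.04606 m
Δh = 0.08976 + 0.051408 + 0.02688 + 0.04606 = 0.214108 m ≈ 0.21 m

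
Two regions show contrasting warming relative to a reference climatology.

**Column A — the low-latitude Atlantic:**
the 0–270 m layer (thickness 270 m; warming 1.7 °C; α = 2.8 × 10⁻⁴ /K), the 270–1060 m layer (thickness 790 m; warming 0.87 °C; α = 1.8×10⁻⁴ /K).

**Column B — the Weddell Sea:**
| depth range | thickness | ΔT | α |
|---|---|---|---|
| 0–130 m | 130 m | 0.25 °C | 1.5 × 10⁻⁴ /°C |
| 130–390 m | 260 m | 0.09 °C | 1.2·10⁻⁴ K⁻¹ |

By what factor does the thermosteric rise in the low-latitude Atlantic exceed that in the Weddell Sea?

≈ 33×

A 0–270 m: 270 × 1.7 × 2.8×10⁻⁴ = 0.12852 m
A Layer 2: 1.8×10⁻⁴ × 790 × 0.87 = 0.123714 m
A total: 0.252234 m
B 0.25 × 1.5×10⁻⁴ × 130 = 0.004875 m
B 1.2×10⁻⁴ × 260 × 0.09 = 0.002808 m
B total: 0.007683 m
Ratio: 0.252234 / 0.007683 ≈ 32.83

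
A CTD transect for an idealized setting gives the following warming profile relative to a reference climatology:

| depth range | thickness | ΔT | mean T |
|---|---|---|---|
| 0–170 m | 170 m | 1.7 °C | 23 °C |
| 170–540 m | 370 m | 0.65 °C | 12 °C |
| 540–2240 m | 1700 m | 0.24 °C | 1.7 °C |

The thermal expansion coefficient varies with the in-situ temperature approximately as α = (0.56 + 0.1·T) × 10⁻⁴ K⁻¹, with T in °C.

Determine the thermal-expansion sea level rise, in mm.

Layer 1: α = (0.56 + 0.1×23)×10⁻⁴ = 2.86×10⁻⁴ K⁻¹
Layer 2: α = (0.56 + 0.1×12)×10⁻⁴ = 1.76×10⁻⁴ K⁻¹
Layer 3: α = (0.56 + 0.1×1.7)×10⁻⁴ = 0.73×10⁻⁴ K⁻¹
Layer 1: 1.7 × 2.86×10⁻⁴ × 170 = 0.082654 m
170–540 m: 370 × 1.76×10⁻⁴ × 0.65 = 0.042328 m
Layer 3: 1700 × 0.73×10⁻⁴ × 0.24 = 0.029784 m
Δh = 0.082654 + 0.042328 + 0.029784 = 0.154766 m ≈ 155 mm

155 mm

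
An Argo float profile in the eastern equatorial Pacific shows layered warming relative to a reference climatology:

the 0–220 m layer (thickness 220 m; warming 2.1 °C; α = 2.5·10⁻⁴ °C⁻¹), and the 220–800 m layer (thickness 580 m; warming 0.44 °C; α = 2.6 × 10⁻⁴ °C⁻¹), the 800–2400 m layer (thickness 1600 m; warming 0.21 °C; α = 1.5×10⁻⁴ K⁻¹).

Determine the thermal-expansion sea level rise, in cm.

0–220 m: 2.1 × 220 × 2.5×10⁻⁴ = 0.11550 m
220–800 m: 580 × 2.6×10⁻⁴ × 0.44 = 0.066352 m
Layer 3: 0.21 × 1600 × 1.5×10⁻⁴ = 0.05040 m
Δh = 0.11550 + 0.066352 + 0.05040 = 0.232252 m ≈ 23.2 cm

Δh ≈ 23.2 cm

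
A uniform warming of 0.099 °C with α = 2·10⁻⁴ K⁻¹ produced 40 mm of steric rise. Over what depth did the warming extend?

H = Δh/(αΔT) = 0.04 / (2×10⁻⁴ × 0.099) ≈ 2020 m

H ≈ 2020 m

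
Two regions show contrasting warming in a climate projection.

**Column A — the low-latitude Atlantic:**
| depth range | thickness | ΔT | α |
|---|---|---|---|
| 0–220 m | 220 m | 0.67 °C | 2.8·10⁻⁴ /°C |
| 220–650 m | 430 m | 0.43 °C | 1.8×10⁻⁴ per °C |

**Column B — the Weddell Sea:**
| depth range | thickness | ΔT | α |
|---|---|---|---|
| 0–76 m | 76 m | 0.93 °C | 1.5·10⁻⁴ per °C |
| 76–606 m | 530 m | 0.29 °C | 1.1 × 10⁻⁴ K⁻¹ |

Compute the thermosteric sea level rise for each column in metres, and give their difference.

Δh_A ≈ 0.0746 m, Δh_B ≈ 0.0275 m; difference ≈ 0.0470 m

A 0–220 m: 0.67 × 220 × 2.8×10⁻⁴ = 0.041272 m
A 220–650 m: 430 × 1.8×10⁻⁴ × 0.43 = 0.033282 m
A total: 0.074554 m
B 76 × 0.93 × 1.5×10⁻⁴ = 0.010602 m
B 76–606 m: 530 × 0.29 × 1.1×10⁻⁴ = 0.016907 m
B total: 0.027509 m
Difference: 0.074554 − 0.027509 = 0.047045 m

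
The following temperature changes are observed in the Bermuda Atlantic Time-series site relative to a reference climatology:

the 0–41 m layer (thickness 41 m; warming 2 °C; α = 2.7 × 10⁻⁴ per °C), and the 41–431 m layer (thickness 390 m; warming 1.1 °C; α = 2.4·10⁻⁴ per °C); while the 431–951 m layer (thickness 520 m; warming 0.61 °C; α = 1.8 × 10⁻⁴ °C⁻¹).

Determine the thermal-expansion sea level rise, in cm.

41 × 2 × 2.7×10⁻⁴ = 0.02214 m
41–431 m: 1.1 × 390 × 2.4×10⁻⁴ = 0.10296 m
Layer 3: 1.8×10⁻⁴ × 520 × 0.61 = 0.057096 m
Δh = 0.02214 + 0.10296 + 0.057096 = 0.182196 m

Δh ≈ 18 cm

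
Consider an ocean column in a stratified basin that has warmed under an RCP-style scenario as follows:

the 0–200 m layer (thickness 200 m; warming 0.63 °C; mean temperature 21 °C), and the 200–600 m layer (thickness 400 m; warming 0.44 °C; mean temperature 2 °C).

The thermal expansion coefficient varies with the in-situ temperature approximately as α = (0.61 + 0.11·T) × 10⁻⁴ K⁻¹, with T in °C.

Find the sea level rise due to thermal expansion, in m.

0.051 m

Layer 1: α = (0.61 + 0.11×21)×10⁻⁴ = 2.92×10⁻⁴ K⁻¹
Layer 2: α = (0.61 + 0.11×2)×10⁻⁴ = 0.83×10⁻⁴ K⁻¹
0–200 m: 0.63 × 2.92×10⁻⁴ × 200 = 0.036792 m
Layer 2: 0.83×10⁻⁴ × 0.44 × 400 = 0.014608 m
Δh = 0.036792 + 0.014608 = 0.05140 m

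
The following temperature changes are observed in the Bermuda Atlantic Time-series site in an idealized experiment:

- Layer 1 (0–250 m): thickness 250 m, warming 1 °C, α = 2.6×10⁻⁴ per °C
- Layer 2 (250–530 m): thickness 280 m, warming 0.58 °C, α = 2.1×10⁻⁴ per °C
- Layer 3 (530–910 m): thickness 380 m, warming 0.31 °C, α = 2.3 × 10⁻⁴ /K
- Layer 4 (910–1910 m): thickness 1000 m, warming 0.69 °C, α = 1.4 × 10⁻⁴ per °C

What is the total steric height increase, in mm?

Δh ≈ 223 mm

0–250 m: 250 × 2.6×10⁻⁴ × 1 = 0.06500 m
Layer 2: 2.1×10⁻⁴ × 280 × 0.58 = 0.034104 m
0.31 × 2.3×10⁻⁴ × 380 = 0.027094 m
1.4×10⁻⁴ × 0.69 × 1000 = 0.09660 m
Δh = 0.06500 + 0.034104 + 0.027094 + 0.09660 = 0.222798 m ≈ 223 mm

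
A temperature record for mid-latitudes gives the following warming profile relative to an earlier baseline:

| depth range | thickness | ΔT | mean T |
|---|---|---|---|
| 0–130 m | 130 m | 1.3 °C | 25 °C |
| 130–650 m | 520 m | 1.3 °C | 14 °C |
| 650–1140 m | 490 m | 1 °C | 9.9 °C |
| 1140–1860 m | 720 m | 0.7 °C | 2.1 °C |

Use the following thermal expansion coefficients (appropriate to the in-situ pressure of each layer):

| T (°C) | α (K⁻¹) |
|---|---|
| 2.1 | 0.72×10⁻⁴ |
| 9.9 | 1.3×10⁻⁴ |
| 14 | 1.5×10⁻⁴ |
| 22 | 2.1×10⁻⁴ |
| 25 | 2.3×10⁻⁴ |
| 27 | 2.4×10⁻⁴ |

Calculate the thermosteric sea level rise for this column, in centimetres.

Layer 1 at 25 °C → α = 2.3×10⁻⁴ K⁻¹
Layer 2 at 14 °C → α = 1.5×10⁻⁴ K⁻¹
Layer 3 at 9.9 °C → α = 1.3×10⁻⁴ K⁻¹
Layer 4 at 2.1 °C → α = 0.72×10⁻⁴ K⁻¹
2.3×10⁻⁴ × 1.3 × 130 = 0.03887 m
1.3 × 520 × 1.5×10⁻⁴ = 0.10140 m
1.3×10⁻⁴ × 1 × 490 = 0.06370 m
Layer 4: 0.7 × 720 × 0.72×10⁻⁴ = 0.036288 m
Δh = 0.03887 + 0.10140 + 0.06370 + 0.036288 = 0.240258 m

Δh = 24 cm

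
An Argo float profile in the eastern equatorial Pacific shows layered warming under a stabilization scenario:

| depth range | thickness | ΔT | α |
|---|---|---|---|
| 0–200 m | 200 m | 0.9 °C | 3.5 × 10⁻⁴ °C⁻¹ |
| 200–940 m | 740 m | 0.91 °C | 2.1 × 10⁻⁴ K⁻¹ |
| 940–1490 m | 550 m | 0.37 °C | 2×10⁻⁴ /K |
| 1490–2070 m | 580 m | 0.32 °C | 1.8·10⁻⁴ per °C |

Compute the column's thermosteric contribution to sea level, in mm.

Layer 1: 200 × 0.9 × 3.5×10⁻⁴ = 0.06300 m
200–940 m: 740 × 0.91 × 2.1×10⁻⁴ = 0.141414 m
0.37 × 550 × 2×10⁻⁴ = 0.04070 m
Layer 4: 580 × 0.32 × 1.8×10⁻⁴ = 0.033408 m
Δh = 0.06300 + 0.141414 + 0.04070 + 0.033408 = 0.278522 m

about 280 mm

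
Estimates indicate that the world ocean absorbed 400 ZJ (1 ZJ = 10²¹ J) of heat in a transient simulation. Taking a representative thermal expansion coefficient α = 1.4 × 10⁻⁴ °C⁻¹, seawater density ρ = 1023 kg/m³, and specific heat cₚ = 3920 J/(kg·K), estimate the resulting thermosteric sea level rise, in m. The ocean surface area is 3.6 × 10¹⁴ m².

Per unit area: Q = 400×10²¹ / (3.6×10¹⁴) ≈ 1.111×10⁹ J/m²
Δh = αQ/(ρcₚ) = 1.4×10⁻⁴ × 1.111×10⁹ / (1023 × 3920) ≈ 0.038786 m

0.0388 m of thermosteric rise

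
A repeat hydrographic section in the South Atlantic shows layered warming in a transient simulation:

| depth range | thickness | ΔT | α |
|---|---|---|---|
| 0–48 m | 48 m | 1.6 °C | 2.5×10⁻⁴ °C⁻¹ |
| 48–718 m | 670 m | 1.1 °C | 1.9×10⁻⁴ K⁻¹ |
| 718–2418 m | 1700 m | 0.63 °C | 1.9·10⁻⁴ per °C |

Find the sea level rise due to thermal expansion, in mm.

1.6 × 48 × 2.5×10⁻⁴ = 0.01920 m
Layer 2: 670 × 1.9×10⁻⁴ × 1.1 = 0.14003 m
1700 × 1.9×10⁻⁴ × 0.63 = 0.20349 m
Δh = 0.01920 + 0.14003 + 0.20349 = 0.36272 m

360 mm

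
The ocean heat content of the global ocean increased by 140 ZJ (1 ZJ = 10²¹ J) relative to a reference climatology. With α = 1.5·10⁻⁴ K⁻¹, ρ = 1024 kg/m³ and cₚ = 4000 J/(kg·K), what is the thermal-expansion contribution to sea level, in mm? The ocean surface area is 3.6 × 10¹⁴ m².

14 mm

Per unit area: Q = 140×10²¹ / (3.6×10¹⁴) ≈ 3.889×10⁸ J/m²
Δh = αQ/(ρcₚ) = 1.5×10⁻⁴ × 3.889×10⁸ / (1024 × 4000) ≈ 0.014242 m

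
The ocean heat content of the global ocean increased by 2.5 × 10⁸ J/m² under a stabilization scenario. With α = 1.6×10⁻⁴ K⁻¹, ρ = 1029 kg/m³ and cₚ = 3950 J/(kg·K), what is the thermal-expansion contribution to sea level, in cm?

about 0.98 cm

Δh = αQ/(ρcₚ) = 1.6×10⁻⁴ × 2.5×10⁸ / (1029 × 3950) ≈ 0.0098412 m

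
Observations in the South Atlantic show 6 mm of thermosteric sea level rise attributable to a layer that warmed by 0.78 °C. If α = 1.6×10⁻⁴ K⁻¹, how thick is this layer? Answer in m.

48.1 m

H = Δh/(αΔT) = 0.006 / (1.6×10⁻⁴ × 0.78) ≈ 48.08 m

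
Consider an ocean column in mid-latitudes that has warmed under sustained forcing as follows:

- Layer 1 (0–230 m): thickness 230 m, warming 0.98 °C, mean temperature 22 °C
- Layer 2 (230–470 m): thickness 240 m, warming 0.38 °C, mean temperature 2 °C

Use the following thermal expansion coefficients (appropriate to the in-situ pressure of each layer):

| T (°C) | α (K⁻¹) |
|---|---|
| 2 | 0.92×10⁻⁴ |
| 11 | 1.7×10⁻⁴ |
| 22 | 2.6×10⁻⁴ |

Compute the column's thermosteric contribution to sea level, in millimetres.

Layer 1 at 22 °C → α = 2.6×10⁻⁴ K⁻¹
Layer 2 at 2 °C → α = 0.92×10⁻⁴ K⁻¹
0.98 × 230 × 2.6×10⁻⁴ = 0.058604 m
230–470 m: 0.92×10⁻⁴ × 240 × 0.38 = 0.0083904 m
Δh = 0.058604 + 0.0083904 = 0.0669944 m

Δh = 67.0 mm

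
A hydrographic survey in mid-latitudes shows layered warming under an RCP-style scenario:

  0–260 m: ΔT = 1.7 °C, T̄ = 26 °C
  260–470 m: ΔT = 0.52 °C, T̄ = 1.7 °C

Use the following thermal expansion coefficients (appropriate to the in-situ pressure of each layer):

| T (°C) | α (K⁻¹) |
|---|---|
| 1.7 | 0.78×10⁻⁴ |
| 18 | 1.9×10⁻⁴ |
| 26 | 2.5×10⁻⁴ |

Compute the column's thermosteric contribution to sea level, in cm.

Δh = 11.9 cm

Layer 1 at 26 °C → α = 2.5×10⁻⁴ K⁻¹
Layer 2 at 1.7 °C → α = 0.78×10⁻⁴ K⁻¹
0–260 m: 1.7 × 260 × 2.5×10⁻⁴ = 0.11050 m
Layer 2: 0.52 × 0.78×10⁻⁴ × 210 = 0.0085176 m
Δh = 0.11050 + 0.0085176 = 0.1190176 m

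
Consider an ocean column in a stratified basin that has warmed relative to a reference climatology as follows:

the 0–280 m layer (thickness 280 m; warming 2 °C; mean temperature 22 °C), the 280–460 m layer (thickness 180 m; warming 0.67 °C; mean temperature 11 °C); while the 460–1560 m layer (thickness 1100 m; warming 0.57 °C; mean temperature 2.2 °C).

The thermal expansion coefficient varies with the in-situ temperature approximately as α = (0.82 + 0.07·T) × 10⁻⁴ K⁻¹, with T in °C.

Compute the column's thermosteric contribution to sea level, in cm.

Layer 1: α = (0.82 + 0.07×22)×10⁻⁴ = 2.36×10⁻⁴ K⁻¹
Layer 2: α = (0.82 + 0.07×11)×10⁻⁴ = 1.59×10⁻⁴ K⁻¹
Layer 3: α = (0.82 + 0.07×2.2)×10⁻⁴ = 0.974×10⁻⁴ K⁻¹
0–280 m: 2.36×10⁻⁴ × 280 × 2 = 0.13216 m
Layer 2: 1.59×10⁻⁴ × 0.67 × 180 = 0.0191754 m
460–1560 m: 1100 × 0.57 × 0.974×10⁻⁴ = 0.0610698 m
Δh = 0.13216 + 0.0191754 + 0.0610698 = 0.2124052 m ≈ 21 cm

Δh ≈ 21 cm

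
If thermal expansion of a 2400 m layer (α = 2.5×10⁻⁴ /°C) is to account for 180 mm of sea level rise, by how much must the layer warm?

ΔT = Δh/(αH) = 0.18 / (2.5×10⁻⁴ × 2400) = 0.3000 K

about 0.300 K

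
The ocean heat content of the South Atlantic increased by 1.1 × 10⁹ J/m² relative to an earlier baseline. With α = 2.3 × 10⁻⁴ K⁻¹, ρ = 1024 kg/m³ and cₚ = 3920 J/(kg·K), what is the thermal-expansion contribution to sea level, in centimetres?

6.30 cm

Δh = αQ/(ρcₚ) = 2.3×10⁻⁴ × 1.1×10⁹ / (1024 × 3920) ≈ 0.063028 m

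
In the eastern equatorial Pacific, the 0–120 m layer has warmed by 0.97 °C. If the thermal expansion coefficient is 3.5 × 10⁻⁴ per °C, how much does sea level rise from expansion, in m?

about 0.0407 m

Δh = αΔT·H = 3.5×10⁻⁴ × 0.97 × 120 = 0.04074 m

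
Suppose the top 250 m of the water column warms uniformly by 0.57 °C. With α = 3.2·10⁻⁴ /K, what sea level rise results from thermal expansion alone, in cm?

Δh = αΔT·H = 3.2×10⁻⁴ × 0.57 × 250 = 0.04560 m

about 4.56 cm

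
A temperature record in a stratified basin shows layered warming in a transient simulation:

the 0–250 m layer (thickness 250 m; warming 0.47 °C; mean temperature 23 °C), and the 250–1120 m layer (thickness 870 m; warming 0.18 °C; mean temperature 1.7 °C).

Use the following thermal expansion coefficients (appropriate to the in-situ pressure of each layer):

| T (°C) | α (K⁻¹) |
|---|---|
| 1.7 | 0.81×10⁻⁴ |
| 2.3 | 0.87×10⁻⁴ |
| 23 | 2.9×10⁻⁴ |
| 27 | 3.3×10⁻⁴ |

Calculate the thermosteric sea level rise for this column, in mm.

Δh = 46.8 mm

Layer 1 at 23 °C → α = 2.9×10⁻⁴ K⁻¹
Layer 2 at 1.7 °C → α = 0.81×10⁻⁴ K⁻¹
2.9×10⁻⁴ × 250 × 0.47 = 0.034075 m
0.18 × 870 × 0.81×10⁻⁴ = 0.0126846 m
Δh = 0.034075 + 0.0126846 = 0.0467596 m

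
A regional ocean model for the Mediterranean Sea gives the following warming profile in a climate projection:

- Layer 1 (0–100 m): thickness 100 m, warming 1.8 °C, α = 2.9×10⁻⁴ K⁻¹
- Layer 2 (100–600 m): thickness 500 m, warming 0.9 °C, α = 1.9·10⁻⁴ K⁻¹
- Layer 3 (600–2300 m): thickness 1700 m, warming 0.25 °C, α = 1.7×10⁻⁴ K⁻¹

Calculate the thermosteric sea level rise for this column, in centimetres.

1.8 × 100 × 2.9×10⁻⁴ = 0.05220 m
100–600 m: 500 × 0.9 × 1.9×10⁻⁴ = 0.08550 m
Layer 3: 1700 × 0.25 × 1.7×10⁻⁴ = 0.07225 m
Δh = 0.05220 + 0.08550 + 0.07225 = 0.20995 m ≈ 21.0 cm

21.0 cm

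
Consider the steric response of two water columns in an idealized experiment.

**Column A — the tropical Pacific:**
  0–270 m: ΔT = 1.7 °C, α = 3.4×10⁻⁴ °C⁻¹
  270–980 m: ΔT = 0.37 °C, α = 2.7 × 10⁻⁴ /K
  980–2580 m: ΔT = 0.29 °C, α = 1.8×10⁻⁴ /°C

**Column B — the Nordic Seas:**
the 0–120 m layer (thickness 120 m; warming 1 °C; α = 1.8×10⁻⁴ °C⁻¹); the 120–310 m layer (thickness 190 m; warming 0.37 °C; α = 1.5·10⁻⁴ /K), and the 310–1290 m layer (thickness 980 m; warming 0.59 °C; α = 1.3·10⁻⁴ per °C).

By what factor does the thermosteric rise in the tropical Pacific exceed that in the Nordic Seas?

A Layer 1: 1.7 × 270 × 3.4×10⁻⁴ = 0.15606 m
A 270–980 m: 0.37 × 2.7×10⁻⁴ × 710 = 0.070929 m
A 0.29 × 1600 × 1.8×10⁻⁴ = 0.08352 m
A total: 0.310509 m
B 1 × 1.8×10⁻⁴ × 120 = 0.02160 m
B Layer 2: 1.5×10⁻⁴ × 190 × 0.37 = 0.010545 m
B Layer 3: 980 × 1.3×10⁻⁴ × 0.59 = 0.075166 m
B total: 0.107311 m
Ratio: 0.310509 / 0.107311 ≈ 2.894

a factor of 2.89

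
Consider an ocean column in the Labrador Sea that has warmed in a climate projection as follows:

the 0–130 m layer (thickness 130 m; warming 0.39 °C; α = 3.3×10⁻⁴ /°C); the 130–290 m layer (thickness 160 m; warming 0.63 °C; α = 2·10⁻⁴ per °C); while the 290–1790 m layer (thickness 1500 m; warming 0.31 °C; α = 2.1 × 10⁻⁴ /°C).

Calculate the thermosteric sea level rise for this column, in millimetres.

0–130 m: 130 × 3.3×10⁻⁴ × 0.39 = 0.016731 m
Layer 2: 2×10⁻⁴ × 0.63 × 160 = 0.02016 m
290–1790 m: 2.1×10⁻⁴ × 0.31 × 1500 = 0.09765 m
Δh = 0.016731 + 0.02016 + 0.09765 = 0.134541 m ≈ 130 mm

Δh = 130 mm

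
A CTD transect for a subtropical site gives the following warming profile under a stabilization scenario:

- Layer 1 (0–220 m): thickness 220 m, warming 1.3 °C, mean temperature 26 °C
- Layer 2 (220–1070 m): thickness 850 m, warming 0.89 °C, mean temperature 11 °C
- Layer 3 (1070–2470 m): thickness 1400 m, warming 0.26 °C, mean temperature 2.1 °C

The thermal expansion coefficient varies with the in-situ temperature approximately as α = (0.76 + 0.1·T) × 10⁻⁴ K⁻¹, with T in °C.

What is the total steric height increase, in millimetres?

270 mm

Layer 1: α = (0.76 + 0.1×26)×10⁻⁴ = 3.36×10⁻⁴ K⁻¹
Layer 2: α = (0.76 + 0.1×11)×10⁻⁴ = 1.86×10⁻⁴ K⁻¹
Layer 3: α = (0.76 + 0.1×2.1)×10⁻⁴ = 0.97×10⁻⁴ K⁻¹
220 × 3.36×10⁻⁴ × 1.3 = 0.096096 m
220–1070 m: 1.86×10⁻⁴ × 0.89 × 850 = 0.140709 m
Layer 3: 0.26 × 0.97×10⁻⁴ × 1400 = 0.035308 m
Δh = 0.096096 + 0.140709 + 0.035308 = 0.272113 m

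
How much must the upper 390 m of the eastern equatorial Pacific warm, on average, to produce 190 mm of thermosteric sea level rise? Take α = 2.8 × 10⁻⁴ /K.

about 1.7 °C

ΔT = Δh/(αH) = 0.19 / (2.8×10⁻⁴ × 390) ≈ 1.740 °C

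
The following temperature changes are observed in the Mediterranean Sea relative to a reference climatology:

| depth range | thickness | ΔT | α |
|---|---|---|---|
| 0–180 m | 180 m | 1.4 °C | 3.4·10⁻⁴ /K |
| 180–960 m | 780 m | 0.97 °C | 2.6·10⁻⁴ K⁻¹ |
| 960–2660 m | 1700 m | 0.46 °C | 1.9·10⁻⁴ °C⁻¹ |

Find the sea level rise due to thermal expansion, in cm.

1.4 × 180 × 3.4×10⁻⁴ = 0.08568 m
180–960 m: 780 × 0.97 × 2.6×10⁻⁴ = 0.196716 m
960–2660 m: 1700 × 1.9×10⁻⁴ × 0.46 = 0.14858 m
Δh = 0.08568 + 0.196716 + 0.14858 = 0.430976 m

about 43 cm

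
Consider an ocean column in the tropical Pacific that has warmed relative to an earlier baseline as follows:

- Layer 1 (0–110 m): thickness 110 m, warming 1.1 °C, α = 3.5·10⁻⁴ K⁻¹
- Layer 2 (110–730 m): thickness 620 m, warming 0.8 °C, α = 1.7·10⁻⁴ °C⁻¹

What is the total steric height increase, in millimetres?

1.1 × 110 × 3.5×10⁻⁴ = 0.04235 m
Layer 2: 0.8 × 1.7×10⁻⁴ × 620 = 0.08432 m
Δh = 0.04235 + 0.08432 = 0.12667 m ≈ 130 mm

Δh ≈ 130 mm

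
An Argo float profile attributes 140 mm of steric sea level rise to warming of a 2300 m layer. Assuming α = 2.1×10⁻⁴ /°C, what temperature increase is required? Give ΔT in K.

about 0.29 K

ΔT = Δh/(αH) = 0.14 / (2.1×10⁻⁴ × 2300) ≈ 0.2899 K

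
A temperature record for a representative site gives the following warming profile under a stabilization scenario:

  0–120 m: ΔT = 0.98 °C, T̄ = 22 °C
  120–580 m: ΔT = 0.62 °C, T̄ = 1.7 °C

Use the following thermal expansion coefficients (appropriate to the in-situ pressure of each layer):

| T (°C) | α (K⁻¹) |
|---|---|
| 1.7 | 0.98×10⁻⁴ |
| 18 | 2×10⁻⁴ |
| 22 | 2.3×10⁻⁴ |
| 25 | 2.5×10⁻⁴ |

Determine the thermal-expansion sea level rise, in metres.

about 0.055 m

Layer 1 at 22 °C → α = 2.3×10⁻⁴ K⁻¹
Layer 2 at 1.7 °C → α = 0.98×10⁻⁴ K⁻¹
0.98 × 2.3×10⁻⁴ × 120 = 0.027048 m
Layer 2: 0.98×10⁻⁴ × 460 × 0.62 = 0.0279496 m
Δh = 0.027048 + 0.0279496 = 0.0549976 m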